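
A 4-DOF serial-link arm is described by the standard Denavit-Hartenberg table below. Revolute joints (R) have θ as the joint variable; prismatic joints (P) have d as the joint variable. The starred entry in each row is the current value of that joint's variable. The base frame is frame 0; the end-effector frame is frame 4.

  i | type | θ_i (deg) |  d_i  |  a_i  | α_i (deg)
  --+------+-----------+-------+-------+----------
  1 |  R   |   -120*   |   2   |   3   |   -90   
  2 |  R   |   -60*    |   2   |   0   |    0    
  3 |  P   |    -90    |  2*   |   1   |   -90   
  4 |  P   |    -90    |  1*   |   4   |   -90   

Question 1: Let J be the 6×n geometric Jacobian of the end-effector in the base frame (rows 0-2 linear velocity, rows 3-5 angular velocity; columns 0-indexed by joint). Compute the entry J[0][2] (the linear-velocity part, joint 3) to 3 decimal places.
prismatic axis z_2 = (0.8660,-0.5000,0.0000)
J_v[:, 2] = z_2; J_ω[:, 2] = (0,0,0)
entry J[0][2] = 0.8660

0.866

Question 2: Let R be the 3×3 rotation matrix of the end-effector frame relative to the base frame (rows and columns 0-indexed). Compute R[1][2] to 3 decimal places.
End-effector z-axis (col 2 of R) = (0.4330,0.7500,0.5000)
R[1][2] = 0.7500

0.750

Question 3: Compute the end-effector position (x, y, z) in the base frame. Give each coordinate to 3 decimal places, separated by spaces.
5.611 -6.281 3.366

after link 1: o_1 = (-1.5000, -2.5981, 2.0000)
after link 2: o_2 = (0.2321, -3.5981, 2.0000)
after link 3: o_3 = (2.3971, -3.8481, 2.5000)
after link 4: o_4 = (5.6112, -6.2811, 3.3660)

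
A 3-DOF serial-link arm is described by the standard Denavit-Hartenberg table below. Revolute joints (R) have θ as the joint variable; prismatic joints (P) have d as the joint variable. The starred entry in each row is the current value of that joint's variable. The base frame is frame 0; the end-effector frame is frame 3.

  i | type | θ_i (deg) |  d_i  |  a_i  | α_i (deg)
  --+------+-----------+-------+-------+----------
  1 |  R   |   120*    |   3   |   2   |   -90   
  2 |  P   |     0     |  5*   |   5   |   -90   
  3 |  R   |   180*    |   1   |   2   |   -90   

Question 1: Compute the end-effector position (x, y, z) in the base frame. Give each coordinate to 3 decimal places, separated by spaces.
after link 1: o_1 = (-1.0000, 1.7321, 3.0000)
after link 2: o_2 = (-7.8301, 3.5622, 3.0000)
after link 3: o_3 = (-6.8301, 1.8301, 2.0000)

-6.830 1.830 2.000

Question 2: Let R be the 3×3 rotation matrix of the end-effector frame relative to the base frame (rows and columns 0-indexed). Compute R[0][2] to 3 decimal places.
-0.866

End-effector z-axis (col 2 of R) = (-0.8660,-0.5000,0.0000)
R[0][2] = -0.8660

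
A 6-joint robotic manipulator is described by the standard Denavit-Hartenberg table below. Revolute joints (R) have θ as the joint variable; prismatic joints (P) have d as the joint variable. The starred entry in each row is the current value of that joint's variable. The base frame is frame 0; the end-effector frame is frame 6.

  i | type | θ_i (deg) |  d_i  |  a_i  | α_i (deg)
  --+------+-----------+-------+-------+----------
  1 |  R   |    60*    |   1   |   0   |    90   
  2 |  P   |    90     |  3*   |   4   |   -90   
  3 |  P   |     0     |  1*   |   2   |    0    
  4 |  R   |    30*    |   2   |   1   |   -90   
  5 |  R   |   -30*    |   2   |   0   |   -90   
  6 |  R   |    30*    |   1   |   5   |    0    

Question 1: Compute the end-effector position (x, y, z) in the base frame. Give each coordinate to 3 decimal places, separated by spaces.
after link 1: o_1 = (0.0000, 0.0000, 1.0000)
after link 2: o_2 = (2.5981, -1.5000, 5.0000)
after link 3: o_3 = (2.0981, -2.3660, 7.0000)
after link 4: o_4 = (0.6651, -3.8481, 7.8660)
after link 5: o_5 = (-0.8349, -2.9821, 6.8660)
after link 6: o_6 = (-1.4498, -4.1271, 11.7966)

-1.450 -4.127 11.797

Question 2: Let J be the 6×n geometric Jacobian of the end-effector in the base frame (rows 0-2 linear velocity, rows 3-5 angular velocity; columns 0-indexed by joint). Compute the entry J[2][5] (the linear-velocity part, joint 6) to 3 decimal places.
axis z_5 = (0.2165,0.8750,0.4330); lever o_n−o_5 = (-0.6148,-1.1450,4.9306)
cross product → J_v[:, 5] = (4.8101,-1.3337,0.2901)
J_ω[:, 5] = z_5
entry J[2][5] = 0.2901

0.290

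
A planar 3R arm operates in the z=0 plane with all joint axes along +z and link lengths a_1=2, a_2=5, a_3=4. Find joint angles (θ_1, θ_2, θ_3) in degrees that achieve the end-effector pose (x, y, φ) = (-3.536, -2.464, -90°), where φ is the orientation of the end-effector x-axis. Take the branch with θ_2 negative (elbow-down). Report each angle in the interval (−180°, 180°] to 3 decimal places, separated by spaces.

wrist centre = target − a_3·(cos φ, sin φ) = (-3.5360, 1.5360)
cos θ_2 = (14.8626−2²−5²)/(2·2·5) = -0.7069; θ_2 = -134.9808° (elbow-down)
β = atan2(1.5360,-3.5360) = 156.5204°; ψ = atan2(-3.5367,-1.5344) = -113.4529°
θ_1 = β − ψ = 269.9733°
θ_3 = φ − θ_1 − θ_2 = 135.0076° (wrapped to (-180°,180°])

-90.027 -134.981 135.008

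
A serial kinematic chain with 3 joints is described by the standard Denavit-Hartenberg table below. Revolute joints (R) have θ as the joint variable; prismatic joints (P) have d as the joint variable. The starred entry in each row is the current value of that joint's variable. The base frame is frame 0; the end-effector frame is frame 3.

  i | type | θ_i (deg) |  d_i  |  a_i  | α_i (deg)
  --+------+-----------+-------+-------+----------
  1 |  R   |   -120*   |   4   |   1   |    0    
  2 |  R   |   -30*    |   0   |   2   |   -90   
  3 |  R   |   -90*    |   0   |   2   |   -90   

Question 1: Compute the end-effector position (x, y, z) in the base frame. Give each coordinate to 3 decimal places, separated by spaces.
after link 1: o_1 = (-0.5000, -0.8660, 4.0000)
after link 2: o_2 = (-2.2321, -1.8660, 4.0000)
after link 3: o_3 = (-2.2321, -1.8660, 6.0000)

-2.232 -1.866 6.000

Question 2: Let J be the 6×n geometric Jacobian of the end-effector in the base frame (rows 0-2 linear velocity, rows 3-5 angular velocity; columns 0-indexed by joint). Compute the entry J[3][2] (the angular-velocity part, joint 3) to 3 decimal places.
axis z_2 = (0.5000,-0.8660,0.0000); lever o_n−o_2 = (0.0000,0.0000,2.0000)
cross product → J_v[:, 2] = (-1.7321,-1.0000,0.0000)
J_ω[:, 2] = z_2
entry J[3][2] = 0.5000

0.500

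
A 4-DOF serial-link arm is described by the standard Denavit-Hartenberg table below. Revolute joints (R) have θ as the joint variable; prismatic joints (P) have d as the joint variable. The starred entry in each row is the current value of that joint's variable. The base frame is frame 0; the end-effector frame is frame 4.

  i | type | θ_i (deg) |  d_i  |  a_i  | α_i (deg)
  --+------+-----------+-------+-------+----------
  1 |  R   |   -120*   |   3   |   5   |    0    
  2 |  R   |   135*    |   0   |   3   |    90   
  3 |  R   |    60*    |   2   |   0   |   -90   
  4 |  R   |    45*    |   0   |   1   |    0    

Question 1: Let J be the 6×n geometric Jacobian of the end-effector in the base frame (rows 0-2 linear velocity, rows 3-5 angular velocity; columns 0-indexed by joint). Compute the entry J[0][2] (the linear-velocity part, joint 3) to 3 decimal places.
axis z_2 = (0.2588,-0.9659,0.0000); lever o_n−o_2 = (0.6761,-1.1573,0.6124)
cross product → J_v[:, 2] = (-0.5915,-0.1585,0.3536)
J_ω[:, 2] = z_2
entry J[0][2] = -0.5915

-0.592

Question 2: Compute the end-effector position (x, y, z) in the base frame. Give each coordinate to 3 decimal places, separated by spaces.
after link 1: o_1 = (-2.5000, -4.3301, 3.0000)
after link 2: o_2 = (0.3978, -3.5537, 3.0000)
after link 3: o_3 = (0.9154, -5.4855, 3.0000)
after link 4: o_4 = (1.0739, -4.7110, 3.6124)

1.074 -4.711 3.612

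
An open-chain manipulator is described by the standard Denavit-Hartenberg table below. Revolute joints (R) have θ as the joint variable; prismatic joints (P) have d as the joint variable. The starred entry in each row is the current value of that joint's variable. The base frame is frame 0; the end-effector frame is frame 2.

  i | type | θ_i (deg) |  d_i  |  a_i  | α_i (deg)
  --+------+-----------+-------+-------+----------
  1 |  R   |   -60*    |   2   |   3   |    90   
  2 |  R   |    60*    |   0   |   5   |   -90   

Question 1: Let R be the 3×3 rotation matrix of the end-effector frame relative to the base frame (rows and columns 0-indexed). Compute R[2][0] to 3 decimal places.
End-effector x-axis (col 0 of R) = (0.2500,-0.4330,0.8660)
R[2][0] = 0.8660

0.866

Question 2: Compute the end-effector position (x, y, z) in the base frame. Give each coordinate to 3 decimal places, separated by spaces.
2.750 -4.763 6.330

after link 1: o_1 = (1.5000, -2.5981, 2.0000)
after link 2: o_2 = (2.7500, -4.7631, 6.3301)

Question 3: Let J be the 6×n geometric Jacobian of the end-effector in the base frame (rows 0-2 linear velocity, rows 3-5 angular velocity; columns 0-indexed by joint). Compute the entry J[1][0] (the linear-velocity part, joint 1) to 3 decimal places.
axis z_0 = ẑ; lever o_n−o_0 = (2.7500,-4.7631,6.3301)
cross product → J_v[:, 0] = (4.7631,2.7500,-0.0000)
J_ω[:, 0] = z_0
entry J[1][0] = 2.7500

2.750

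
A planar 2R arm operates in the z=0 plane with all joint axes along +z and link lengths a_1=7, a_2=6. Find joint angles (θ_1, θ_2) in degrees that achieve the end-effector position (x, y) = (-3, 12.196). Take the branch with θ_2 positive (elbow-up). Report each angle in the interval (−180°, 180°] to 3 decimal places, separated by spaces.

cos θ_2 = (157.7424−7²−6²)/(2·7·6) = 0.8660; θ_2 = 30.0051° (elbow-up)
β = atan2(12.1960,-3.0000) = 103.8194°; ψ = atan2(3.0005,12.1959) = 13.8215°
θ_1 = β − ψ = 89.9978°

89.998 30.005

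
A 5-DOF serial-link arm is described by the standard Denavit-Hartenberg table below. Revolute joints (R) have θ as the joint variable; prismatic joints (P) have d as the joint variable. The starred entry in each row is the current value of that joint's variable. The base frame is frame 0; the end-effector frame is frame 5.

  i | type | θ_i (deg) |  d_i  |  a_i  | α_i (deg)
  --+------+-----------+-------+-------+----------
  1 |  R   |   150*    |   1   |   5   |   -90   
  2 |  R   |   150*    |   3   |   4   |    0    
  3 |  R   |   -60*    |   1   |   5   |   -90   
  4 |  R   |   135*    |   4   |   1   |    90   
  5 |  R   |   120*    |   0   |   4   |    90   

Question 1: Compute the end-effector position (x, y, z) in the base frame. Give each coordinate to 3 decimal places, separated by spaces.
2.780 -7.041 -6.707

after link 1: o_1 = (-4.3301, 2.5000, 1.0000)
after link 2: o_2 = (-2.8301, -1.8301, -1.0000)
after link 3: o_3 = (-3.3301, -2.6962, -6.0000)
after link 4: o_4 = (0.4875, -4.0838, -5.2929)
after link 5: o_5 = (2.7804, -7.0406, -6.7071)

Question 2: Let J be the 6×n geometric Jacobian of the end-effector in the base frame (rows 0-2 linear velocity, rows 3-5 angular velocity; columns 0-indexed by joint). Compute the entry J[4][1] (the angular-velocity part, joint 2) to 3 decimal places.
-0.866

axis z_1 = (-0.5000,-0.8660,0.0000); lever o_n−o_1 = (7.1105,-9.5406,-7.7071)
cross product → J_v[:, 1] = (6.6746,-3.8536,10.9282)
J_ω[:, 1] = z_1
entry J[4][1] = -0.8660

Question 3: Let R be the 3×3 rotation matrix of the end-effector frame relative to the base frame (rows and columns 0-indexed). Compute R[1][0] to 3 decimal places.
End-effector x-axis (col 0 of R) = (0.5732,-0.7392,-0.3536)
R[1][0] = -0.7392

-0.739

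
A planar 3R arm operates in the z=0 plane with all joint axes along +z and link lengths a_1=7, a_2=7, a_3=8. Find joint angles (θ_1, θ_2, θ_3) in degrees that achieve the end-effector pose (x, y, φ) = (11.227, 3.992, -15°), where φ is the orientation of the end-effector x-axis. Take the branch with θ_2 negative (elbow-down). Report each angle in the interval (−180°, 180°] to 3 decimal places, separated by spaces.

120.004 -119.999 -15.005

wrist centre = target − a_3·(cos φ, sin φ) = (3.4996, 6.0626)
cos θ_2 = (49.0017−7²−7²)/(2·7·7) = -0.5000; θ_2 = -119.9989° (elbow-down)
β = atan2(6.0626,3.4996) = 60.0044°; ψ = atan2(-6.0622,3.5001) = -59.9994°
θ_1 = β − ψ = 120.0038°
θ_3 = φ − θ_1 − θ_2 = -15.0050° (wrapped to (-180°,180°])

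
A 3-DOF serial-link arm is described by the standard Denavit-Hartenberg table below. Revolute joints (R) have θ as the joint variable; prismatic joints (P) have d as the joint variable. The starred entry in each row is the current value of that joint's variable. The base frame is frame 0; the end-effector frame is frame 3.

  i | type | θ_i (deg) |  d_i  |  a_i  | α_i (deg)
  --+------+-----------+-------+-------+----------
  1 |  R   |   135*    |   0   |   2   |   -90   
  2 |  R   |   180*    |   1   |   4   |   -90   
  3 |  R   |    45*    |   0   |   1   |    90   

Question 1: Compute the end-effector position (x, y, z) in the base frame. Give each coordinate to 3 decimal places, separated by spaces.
after link 1: o_1 = (-1.4142, 1.4142, 0.0000)
after link 2: o_2 = (0.7071, -2.1213, -0.0000)
after link 3: o_3 = (1.7071, -2.1213, -0.0000)

1.707 -2.121 -0.000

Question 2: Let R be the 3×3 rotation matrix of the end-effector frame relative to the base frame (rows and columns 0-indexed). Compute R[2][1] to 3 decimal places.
1.000

End-effector y-axis (col 1 of R) = (0.0000,-0.0000,1.0000)
R[2][1] = 1.0000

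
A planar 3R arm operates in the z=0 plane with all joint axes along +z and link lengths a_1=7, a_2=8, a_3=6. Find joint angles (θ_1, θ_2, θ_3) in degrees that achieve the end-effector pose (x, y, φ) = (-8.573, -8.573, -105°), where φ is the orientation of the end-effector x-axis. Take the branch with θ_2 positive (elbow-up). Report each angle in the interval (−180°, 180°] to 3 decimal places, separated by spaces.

134.998 120.002 0.000

wrist centre = target − a_3·(cos φ, sin φ) = (-7.0201, -2.7774)
cos θ_2 = (56.9958−7²−8²)/(2·7·8) = -0.5000; θ_2 = 120.0025° (elbow-up)
β = atan2(-2.7774,-7.0201) = -158.4141°; ψ = atan2(6.9280,2.9997) = 66.5883°
θ_1 = β − ψ = -225.0025°
θ_3 = φ − θ_1 − θ_2 = 0.0000° (wrapped to (-180°,180°])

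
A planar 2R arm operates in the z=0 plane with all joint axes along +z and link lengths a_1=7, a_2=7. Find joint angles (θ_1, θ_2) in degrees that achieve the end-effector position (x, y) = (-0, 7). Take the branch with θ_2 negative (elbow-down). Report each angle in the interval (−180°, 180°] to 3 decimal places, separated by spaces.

cos θ_2 = (49.0000−7²−7²)/(2·7·7) = -0.5000; θ_2 = -120.0000° (elbow-down)
β = atan2(7.0000,-0.0000) = 90.0000°; ψ = atan2(-6.0622,3.5000) = -60.0000°
θ_1 = β − ψ = 150.0000°

150.000 -120.000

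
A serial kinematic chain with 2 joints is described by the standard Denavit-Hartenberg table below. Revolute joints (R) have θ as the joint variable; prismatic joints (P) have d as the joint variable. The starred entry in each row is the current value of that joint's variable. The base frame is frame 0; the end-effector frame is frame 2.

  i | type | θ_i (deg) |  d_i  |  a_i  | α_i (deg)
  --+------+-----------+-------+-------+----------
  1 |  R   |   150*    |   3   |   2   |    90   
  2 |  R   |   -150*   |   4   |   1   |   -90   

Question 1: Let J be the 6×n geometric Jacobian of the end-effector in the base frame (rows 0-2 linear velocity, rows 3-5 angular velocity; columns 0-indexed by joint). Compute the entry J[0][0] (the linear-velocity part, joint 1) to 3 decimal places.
-4.031

axis z_0 = ẑ; lever o_n−o_0 = (1.0179,4.0311,2.5000)
cross product → J_v[:, 0] = (-4.0311,1.0179,0.0000)
J_ω[:, 0] = z_0
entry J[0][0] = -4.0311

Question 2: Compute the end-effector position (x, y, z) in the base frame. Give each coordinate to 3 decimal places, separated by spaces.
after link 1: o_1 = (-1.7321, 1.0000, 3.0000)
after link 2: o_2 = (1.0179, 4.0311, 2.5000)

1.018 4.031 2.500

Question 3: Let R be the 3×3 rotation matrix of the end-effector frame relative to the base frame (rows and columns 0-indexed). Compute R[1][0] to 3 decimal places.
End-effector x-axis (col 0 of R) = (0.7500,-0.4330,-0.5000)
R[1][0] = -0.4330

-0.433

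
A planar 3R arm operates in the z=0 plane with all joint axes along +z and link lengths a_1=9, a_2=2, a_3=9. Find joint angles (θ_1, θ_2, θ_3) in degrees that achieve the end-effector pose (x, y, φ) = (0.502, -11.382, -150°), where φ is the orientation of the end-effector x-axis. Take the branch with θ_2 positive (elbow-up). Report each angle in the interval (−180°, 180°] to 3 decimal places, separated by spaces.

-44.994 29.960 -134.967

wrist centre = target − a_3·(cos φ, sin φ) = (8.2962, -6.8820)
cos θ_2 = (116.1893−9²−2²)/(2·9·2) = 0.8664; θ_2 = 29.9604° (elbow-up)
β = atan2(-6.8820,8.2962) = -39.6768°; ψ = atan2(0.9988,10.7327) = 5.3167°
θ_1 = β − ψ = -44.9936°
θ_3 = φ − θ_1 − θ_2 = -134.9669° (wrapped to (-180°,180°])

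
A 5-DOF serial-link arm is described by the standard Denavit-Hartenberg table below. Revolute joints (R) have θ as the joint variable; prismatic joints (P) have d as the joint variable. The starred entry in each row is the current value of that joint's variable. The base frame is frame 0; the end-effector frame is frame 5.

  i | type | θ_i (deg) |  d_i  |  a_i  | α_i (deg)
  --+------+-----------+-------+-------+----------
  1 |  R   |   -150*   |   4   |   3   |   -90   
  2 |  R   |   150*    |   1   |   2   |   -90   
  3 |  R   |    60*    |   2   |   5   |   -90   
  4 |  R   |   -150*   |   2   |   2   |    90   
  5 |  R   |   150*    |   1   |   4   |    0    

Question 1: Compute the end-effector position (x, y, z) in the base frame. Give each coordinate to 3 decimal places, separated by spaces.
after link 1: o_1 = (-2.5981, -1.5000, 4.0000)
after link 2: o_2 = (-0.5981, -1.5000, 3.0000)
after link 3: o_3 = (-0.0221, 3.8325, 3.4821)
after link 4: o_4 = (-1.2877, 2.5245, 5.6471)
after link 5: o_5 = (-4.3567, 4.4073, 3.6381)

-4.357 4.407 3.638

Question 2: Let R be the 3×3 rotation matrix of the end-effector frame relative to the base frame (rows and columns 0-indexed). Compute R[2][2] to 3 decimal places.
End-effector z-axis (col 2 of R) = (-0.3460,-0.6998,-0.6250)
R[2][2] = -0.6250

-0.625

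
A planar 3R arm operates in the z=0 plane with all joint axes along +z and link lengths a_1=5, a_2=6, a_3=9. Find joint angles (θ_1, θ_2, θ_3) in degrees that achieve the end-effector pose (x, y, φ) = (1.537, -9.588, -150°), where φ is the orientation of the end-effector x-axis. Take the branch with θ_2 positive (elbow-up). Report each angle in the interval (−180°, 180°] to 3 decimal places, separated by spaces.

-45.000 30.004 -135.004

wrist centre = target − a_3·(cos φ, sin φ) = (9.3312, -5.0880)
cos θ_2 = (112.9596−5²−6²)/(2·5·6) = 0.8660; θ_2 = 30.0037° (elbow-up)
β = atan2(-5.0880,9.3312) = -28.6021°; ψ = atan2(3.0003,10.1960) = 16.3974°
θ_1 = β − ψ = -44.9996°
θ_3 = φ − θ_1 − θ_2 = -135.0042° (wrapped to (-180°,180°])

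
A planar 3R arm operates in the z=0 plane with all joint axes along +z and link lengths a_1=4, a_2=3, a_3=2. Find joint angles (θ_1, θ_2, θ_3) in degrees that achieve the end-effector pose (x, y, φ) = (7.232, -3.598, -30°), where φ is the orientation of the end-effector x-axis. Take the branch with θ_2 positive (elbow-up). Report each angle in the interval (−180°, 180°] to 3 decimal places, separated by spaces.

wrist centre = target − a_3·(cos φ, sin φ) = (5.4999, -2.5980)
cos θ_2 = (36.9990−4²−3²)/(2·4·3) = 0.5000; θ_2 = 60.0026° (elbow-up)
β = atan2(-2.5980,5.4999) = -25.2846°; ψ = atan2(2.5981,5.4999) = 25.2861°
θ_1 = β − ψ = -50.5706°
θ_3 = φ − θ_1 − θ_2 = -39.4320° (wrapped to (-180°,180°])

-50.571 60.003 -39.432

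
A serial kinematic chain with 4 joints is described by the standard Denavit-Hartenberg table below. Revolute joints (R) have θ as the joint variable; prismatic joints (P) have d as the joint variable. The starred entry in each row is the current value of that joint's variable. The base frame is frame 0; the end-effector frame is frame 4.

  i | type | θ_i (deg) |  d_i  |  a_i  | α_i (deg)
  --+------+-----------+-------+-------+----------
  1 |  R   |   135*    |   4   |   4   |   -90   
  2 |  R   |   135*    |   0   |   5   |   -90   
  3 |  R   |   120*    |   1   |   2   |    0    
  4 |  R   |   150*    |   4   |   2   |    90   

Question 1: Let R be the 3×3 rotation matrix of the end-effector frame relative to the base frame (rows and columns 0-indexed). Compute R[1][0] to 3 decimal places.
-0.707

End-effector x-axis (col 0 of R) = (-0.7071,-0.7071,0.0000)
R[1][0] = -0.7071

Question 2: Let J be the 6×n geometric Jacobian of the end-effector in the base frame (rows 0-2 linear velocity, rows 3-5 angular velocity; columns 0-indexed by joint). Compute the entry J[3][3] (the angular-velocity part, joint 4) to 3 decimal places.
axis z_3 = (0.5000,-0.5000,0.7071); lever o_n−o_3 = (0.5858,-3.4142,2.8284)
cross product → J_v[:, 3] = (1.0000,-1.0000,-1.4142)
J_ω[:, 3] = z_3
entry J[3][3] = 0.5000

0.500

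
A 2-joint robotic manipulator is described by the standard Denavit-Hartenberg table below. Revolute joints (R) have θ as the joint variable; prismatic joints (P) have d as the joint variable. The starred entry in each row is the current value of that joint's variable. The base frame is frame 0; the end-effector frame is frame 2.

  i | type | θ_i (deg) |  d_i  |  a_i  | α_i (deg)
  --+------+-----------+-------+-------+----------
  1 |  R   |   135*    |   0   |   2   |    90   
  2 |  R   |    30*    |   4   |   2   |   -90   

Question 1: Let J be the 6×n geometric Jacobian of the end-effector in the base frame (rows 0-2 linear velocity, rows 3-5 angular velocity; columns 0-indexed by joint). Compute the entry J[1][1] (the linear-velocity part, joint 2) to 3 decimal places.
axis z_1 = (0.7071,0.7071,0.0000); lever o_n−o_1 = (1.6037,4.0532,1.0000)
cross product → J_v[:, 1] = (0.7071,-0.7071,1.7321)
J_ω[:, 1] = z_1
entry J[1][1] = -0.7071

-0.707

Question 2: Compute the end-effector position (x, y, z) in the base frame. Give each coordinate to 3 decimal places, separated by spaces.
0.189 5.467 1.000

after link 1: o_1 = (-1.4142, 1.4142, 0.0000)
after link 2: o_2 = (0.1895, 5.4674, 1.0000)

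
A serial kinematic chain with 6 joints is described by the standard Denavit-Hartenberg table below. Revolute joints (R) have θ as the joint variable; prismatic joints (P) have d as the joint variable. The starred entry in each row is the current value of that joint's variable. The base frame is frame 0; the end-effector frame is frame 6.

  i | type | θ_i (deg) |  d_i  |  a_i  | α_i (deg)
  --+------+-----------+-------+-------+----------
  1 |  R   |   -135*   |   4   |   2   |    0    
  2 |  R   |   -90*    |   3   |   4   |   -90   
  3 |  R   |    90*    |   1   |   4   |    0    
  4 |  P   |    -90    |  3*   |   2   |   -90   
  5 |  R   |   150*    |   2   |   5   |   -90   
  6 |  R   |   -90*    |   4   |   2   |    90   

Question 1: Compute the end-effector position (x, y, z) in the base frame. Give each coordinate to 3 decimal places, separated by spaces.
-4.691 -5.158 -1.000

after link 1: o_1 = (-1.4142, -1.4142, 4.0000)
after link 2: o_2 = (-4.2426, 1.4142, 7.0000)
after link 3: o_3 = (-4.9497, 0.7071, 3.0000)
after link 4: o_4 = (-8.4853, -0.0000, 3.0000)
after link 5: o_5 = (-3.6557, -1.2941, 1.0000)
after link 6: o_6 = (-4.6909, -5.1578, -1.0000)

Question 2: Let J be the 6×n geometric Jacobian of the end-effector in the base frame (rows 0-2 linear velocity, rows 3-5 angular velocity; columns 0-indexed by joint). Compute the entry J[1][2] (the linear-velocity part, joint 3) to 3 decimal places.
axis z_2 = (-0.7071,-0.7071,0.0000); lever o_n−o_2 = (-0.4483,-6.5720,-8.0000)
cross product → J_v[:, 2] = (5.6569,-5.6569,4.3301)
J_ω[:, 2] = z_2
entry J[1][2] = -5.6569

-5.657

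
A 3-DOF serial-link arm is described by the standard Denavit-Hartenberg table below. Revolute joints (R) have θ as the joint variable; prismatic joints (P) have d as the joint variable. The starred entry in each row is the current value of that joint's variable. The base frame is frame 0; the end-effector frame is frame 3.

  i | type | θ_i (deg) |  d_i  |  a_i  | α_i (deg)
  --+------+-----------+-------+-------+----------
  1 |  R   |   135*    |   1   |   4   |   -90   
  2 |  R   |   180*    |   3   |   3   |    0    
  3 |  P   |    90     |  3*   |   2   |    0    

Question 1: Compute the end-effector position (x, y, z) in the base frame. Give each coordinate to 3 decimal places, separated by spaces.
-4.950 -3.536 3.000

after link 1: o_1 = (-2.8284, 2.8284, 1.0000)
after link 2: o_2 = (-2.8284, -1.4142, 1.0000)
after link 3: o_3 = (-4.9497, -3.5355, 3.0000)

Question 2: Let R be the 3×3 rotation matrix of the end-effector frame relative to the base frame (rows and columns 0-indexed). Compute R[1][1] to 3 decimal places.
0.707

End-effector y-axis (col 1 of R) = (-0.7071,0.7071,0.0000)
R[1][1] = 0.7071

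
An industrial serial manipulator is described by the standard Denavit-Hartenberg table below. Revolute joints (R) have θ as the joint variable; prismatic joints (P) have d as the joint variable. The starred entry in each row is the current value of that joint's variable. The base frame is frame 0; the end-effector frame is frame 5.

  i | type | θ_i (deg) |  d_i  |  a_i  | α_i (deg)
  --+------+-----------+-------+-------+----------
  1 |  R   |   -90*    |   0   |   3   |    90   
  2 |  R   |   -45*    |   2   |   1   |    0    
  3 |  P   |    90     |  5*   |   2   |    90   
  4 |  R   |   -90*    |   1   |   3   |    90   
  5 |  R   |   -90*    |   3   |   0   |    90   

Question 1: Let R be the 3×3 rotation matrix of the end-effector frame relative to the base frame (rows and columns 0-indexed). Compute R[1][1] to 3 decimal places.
End-effector y-axis (col 1 of R) = (0.0000,0.7071,-0.7071)
R[1][1] = 0.7071

0.707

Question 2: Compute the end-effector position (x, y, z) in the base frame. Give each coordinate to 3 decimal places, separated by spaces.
-4.000 -3.707 -2.121

after link 1: o_1 = (0.0000, -3.0000, 0.0000)
after link 2: o_2 = (-2.0000, -3.7071, -0.7071)
after link 3: o_3 = (-7.0000, -5.1213, 0.7071)
after link 4: o_4 = (-4.0000, -5.8284, 0.0000)
after link 5: o_5 = (-4.0000, -3.7071, -2.1213)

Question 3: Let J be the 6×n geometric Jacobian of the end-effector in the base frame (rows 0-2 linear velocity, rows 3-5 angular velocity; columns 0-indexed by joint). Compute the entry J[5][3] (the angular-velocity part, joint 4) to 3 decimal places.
-0.707

axis z_3 = (-0.0000,-0.7071,-0.7071); lever o_n−o_3 = (3.0000,1.4142,-2.8284)
cross product → J_v[:, 3] = (3.0000,-2.1213,2.1213)
J_ω[:, 3] = z_3
entry J[5][3] = -0.7071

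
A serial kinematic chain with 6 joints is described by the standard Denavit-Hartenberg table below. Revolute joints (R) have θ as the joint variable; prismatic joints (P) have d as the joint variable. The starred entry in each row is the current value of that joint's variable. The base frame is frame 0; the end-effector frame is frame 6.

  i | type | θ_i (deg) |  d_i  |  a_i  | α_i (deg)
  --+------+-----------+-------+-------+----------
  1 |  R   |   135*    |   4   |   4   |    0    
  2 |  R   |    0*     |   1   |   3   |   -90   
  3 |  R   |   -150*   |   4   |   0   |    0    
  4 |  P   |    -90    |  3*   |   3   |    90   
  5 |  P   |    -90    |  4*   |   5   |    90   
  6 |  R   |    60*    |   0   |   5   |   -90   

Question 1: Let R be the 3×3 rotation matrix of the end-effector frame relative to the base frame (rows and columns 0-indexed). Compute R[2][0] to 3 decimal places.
-0.433

End-effector x-axis (col 0 of R) = (-0.1768,0.8839,-0.4330)
R[2][0] = -0.4330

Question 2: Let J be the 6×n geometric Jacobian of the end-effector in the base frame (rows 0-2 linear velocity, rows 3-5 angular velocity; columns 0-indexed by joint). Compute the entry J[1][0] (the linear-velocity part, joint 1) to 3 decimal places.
axis z_0 = ẑ; lever o_n−o_0 = (-8.6367,9.3438,-1.7631)
cross product → J_v[:, 0] = (-9.3438,-8.6367,0.0000)
J_ω[:, 0] = z_0
entry J[1][0] = -8.6367

-8.637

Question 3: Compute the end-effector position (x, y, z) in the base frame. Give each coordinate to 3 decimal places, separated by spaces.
-8.637 9.344 -1.763

after link 1: o_1 = (-2.8284, 2.8284, 4.0000)
after link 2: o_2 = (-4.9497, 4.9497, 5.0000)
after link 3: o_3 = (-7.7782, 2.1213, 5.0000)
after link 4: o_4 = (-8.8388, -1.0607, 2.4019)
after link 5: o_5 = (-7.7528, 4.9244, 0.4019)
after link 6: o_6 = (-8.6367, 9.3438, -1.7631)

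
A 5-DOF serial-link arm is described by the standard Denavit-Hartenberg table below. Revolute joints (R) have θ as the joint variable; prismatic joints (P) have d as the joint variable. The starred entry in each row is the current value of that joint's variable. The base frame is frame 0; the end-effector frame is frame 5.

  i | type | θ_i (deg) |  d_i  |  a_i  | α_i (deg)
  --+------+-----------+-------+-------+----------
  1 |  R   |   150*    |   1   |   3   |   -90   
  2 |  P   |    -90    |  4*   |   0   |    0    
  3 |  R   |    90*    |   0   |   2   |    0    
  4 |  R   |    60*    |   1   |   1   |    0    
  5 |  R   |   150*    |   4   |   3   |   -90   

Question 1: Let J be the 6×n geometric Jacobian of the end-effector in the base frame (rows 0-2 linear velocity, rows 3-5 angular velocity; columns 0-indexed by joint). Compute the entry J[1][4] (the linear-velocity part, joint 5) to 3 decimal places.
0.750

axis z_4 = (-0.5000,-0.8660,0.0000); lever o_n−o_4 = (0.2500,-4.7631,1.5000)
cross product → J_v[:, 4] = (-1.2990,0.7500,2.5981)
J_ω[:, 4] = z_4
entry J[1][4] = 0.7500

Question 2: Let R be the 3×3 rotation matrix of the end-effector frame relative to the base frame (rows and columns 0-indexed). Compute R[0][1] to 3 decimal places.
End-effector y-axis (col 1 of R) = (0.5000,0.8660,-0.0000)
R[0][1] = 0.5000

0.500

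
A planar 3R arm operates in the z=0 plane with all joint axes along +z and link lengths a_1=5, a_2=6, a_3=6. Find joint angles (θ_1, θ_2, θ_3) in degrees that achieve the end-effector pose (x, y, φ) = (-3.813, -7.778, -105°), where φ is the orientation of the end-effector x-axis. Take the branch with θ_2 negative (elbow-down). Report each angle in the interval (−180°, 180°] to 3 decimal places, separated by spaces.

wrist centre = target − a_3·(cos φ, sin φ) = (-2.2601, -1.9824)
cos θ_2 = (9.0381−5²−6²)/(2·5·6) = -0.8660; θ_2 = -150.0008° (elbow-down)
β = atan2(-1.9824,-2.2601) = -138.7442°; ψ = atan2(-2.9999,-0.1962) = -93.7418°
θ_1 = β − ψ = -45.0025°
θ_3 = φ − θ_1 − θ_2 = 90.0032° (wrapped to (-180°,180°])

-45.002 -150.001 90.003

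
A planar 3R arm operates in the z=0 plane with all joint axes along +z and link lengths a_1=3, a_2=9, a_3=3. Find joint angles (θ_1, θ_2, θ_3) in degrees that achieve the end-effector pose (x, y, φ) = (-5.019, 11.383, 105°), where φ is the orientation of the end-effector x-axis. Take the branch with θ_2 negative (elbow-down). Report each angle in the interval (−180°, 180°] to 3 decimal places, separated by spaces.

wrist centre = target − a_3·(cos φ, sin φ) = (-4.2425, 8.4852)
cos θ_2 = (89.9982−3²−9²)/(2·3·9) = -0.0000; θ_2 = -90.0019° (elbow-down)
β = atan2(8.4852,-4.2425) = 116.5647°; ψ = atan2(-9.0000,2.9997) = -71.5668°
θ_1 = β − ψ = 188.1315°
θ_3 = φ − θ_1 − θ_2 = 6.8705° (wrapped to (-180°,180°])

-171.869 -90.002 6.870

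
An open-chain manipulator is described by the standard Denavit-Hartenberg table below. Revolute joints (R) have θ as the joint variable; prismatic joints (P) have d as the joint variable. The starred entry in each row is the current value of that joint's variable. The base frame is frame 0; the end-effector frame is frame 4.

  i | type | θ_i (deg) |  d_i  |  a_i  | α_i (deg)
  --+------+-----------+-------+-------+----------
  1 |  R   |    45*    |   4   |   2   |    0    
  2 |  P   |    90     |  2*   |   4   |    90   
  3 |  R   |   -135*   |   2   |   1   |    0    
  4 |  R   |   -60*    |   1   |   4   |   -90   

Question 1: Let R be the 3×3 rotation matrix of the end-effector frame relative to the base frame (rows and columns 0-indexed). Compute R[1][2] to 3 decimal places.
-0.183

End-effector z-axis (col 2 of R) = (0.1830,-0.1830,-0.9659)
R[1][2] = -0.1830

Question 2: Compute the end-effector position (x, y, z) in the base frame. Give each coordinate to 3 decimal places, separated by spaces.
3.939 3.132 6.328

after link 1: o_1 = (1.4142, 1.4142, 4.0000)
after link 2: o_2 = (-1.4142, 4.2426, 6.0000)
after link 3: o_3 = (0.5000, 5.1569, 5.2929)
after link 4: o_4 = (3.9392, 3.1319, 6.3282)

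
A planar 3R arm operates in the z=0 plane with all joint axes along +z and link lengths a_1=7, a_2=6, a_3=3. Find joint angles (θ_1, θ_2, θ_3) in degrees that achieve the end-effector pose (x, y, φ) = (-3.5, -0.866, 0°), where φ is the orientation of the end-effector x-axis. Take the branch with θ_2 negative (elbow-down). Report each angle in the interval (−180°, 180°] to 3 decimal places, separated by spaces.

-120.000 -120.000 -120.000

wrist centre = target − a_3·(cos φ, sin φ) = (-6.5000, -0.8660)
cos θ_2 = (43.0000−7²−6²)/(2·7·6) = -0.5000; θ_2 = -120.0000° (elbow-down)
β = atan2(-0.8660,-6.5000) = -172.4111°; ψ = atan2(-5.1962,4.0000) = -52.4109°
θ_1 = β − ψ = -120.0002°
θ_3 = φ − θ_1 − θ_2 = -119.9998° (wrapped to (-180°,180°])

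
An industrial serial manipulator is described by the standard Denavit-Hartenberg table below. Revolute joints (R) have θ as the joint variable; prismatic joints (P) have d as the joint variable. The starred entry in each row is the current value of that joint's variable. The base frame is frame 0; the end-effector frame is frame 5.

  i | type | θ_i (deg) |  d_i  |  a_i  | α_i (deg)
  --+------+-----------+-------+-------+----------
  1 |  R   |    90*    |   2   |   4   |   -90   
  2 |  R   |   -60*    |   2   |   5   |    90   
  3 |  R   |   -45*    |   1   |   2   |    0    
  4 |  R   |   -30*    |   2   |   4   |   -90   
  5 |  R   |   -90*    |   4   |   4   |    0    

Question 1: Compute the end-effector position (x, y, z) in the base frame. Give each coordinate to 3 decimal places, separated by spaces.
2.243 3.594 15.298

after link 1: o_1 = (0.0000, 4.0000, 2.0000)
after link 2: o_2 = (-2.0000, 6.5000, 6.3301)
after link 3: o_3 = (-0.5858, 6.3411, 8.0549)
after link 4: o_4 = (3.2779, 5.1267, 9.9514)
after link 5: o_5 = (2.2426, 3.5944, 15.2975)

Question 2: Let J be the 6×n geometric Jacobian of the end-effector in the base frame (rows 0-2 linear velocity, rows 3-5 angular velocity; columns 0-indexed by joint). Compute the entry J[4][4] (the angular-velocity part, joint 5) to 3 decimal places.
axis z_4 = (-0.2588,0.4830,0.8365); lever o_n−o_4 = (-1.0353,-1.5322,5.3461)
cross product → J_v[:, 4] = (3.8637,0.5176,0.8966)
J_ω[:, 4] = z_4
entry J[4][4] = 0.4830

0.483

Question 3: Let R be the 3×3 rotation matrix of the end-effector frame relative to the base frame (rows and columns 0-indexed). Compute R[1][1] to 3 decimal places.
End-effector y-axis (col 1 of R) = (0.9659,0.1294,0.2241)
R[1][1] = 0.1294

0.129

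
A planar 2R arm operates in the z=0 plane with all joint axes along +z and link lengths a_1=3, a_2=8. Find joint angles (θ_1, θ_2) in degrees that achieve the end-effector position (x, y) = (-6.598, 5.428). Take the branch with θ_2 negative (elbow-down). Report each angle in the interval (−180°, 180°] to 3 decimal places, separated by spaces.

cos θ_2 = (72.9968−3²−8²)/(2·3·8) = -0.0001; θ_2 = -90.0038° (elbow-down)
β = atan2(5.4280,-6.5980) = 140.5568°; ψ = atan2(-8.0000,2.9995) = -69.4473°
θ_1 = β − ψ = 210.0041°

-149.996 -90.004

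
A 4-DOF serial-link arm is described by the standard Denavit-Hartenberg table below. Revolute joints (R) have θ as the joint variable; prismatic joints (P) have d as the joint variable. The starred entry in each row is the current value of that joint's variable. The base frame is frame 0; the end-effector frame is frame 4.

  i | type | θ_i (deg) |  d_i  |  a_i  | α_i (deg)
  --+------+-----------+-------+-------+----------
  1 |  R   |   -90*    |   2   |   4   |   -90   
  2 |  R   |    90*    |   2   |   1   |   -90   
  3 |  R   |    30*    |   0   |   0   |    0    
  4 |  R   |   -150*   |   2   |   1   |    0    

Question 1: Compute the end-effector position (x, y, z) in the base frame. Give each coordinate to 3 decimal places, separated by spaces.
2.866 -2.000 1.500

after link 1: o_1 = (0.0000, -4.0000, 2.0000)
after link 2: o_2 = (2.0000, -4.0000, 1.0000)
after link 3: o_3 = (2.0000, -4.0000, 1.0000)
after link 4: o_4 = (2.8660, -2.0000, 1.5000)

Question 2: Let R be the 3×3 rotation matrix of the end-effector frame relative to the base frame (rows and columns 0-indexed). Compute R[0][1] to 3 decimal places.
End-effector y-axis (col 1 of R) = (0.5000,-0.0000,-0.8660)
R[0][1] = 0.5000

0.500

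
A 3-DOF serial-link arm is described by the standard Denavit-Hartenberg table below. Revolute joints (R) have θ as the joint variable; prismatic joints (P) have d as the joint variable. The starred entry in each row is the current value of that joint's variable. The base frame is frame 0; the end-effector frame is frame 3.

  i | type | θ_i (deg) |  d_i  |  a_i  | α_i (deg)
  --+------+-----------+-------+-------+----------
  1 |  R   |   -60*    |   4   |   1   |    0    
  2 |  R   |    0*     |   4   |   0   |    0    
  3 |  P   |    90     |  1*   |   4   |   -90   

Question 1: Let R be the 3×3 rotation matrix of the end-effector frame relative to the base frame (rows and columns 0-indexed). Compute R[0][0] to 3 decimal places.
0.866

End-effector x-axis (col 0 of R) = (0.8660,0.5000,0.0000)
R[0][0] = 0.8660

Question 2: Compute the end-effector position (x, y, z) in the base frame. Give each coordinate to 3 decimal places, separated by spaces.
3.964 1.134 9.000

after link 1: o_1 = (0.5000, -0.8660, 4.0000)
after link 2: o_2 = (0.5000, -0.8660, 8.0000)
after link 3: o_3 = (3.9641, 1.1340, 9.0000)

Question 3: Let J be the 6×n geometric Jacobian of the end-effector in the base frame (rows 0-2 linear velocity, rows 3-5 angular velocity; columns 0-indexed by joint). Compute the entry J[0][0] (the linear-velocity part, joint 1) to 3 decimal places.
-1.134

axis z_0 = ẑ; lever o_n−o_0 = (3.9641,1.1340,9.0000)
cross product → J_v[:, 0] = (-1.1340,3.9641,0.0000)
J_ω[:, 0] = z_0
entry J[0][0] = -1.1340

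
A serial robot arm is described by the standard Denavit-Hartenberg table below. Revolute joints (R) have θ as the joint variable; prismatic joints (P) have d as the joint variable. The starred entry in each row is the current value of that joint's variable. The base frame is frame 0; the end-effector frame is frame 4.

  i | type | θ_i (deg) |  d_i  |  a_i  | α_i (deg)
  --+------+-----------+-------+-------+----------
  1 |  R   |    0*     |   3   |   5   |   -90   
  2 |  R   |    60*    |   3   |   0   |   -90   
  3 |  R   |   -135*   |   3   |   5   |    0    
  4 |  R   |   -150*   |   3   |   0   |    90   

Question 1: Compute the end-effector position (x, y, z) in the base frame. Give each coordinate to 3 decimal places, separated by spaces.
-1.964 6.536 3.062

after link 1: o_1 = (5.0000, 0.0000, 3.0000)
after link 2: o_2 = (5.0000, 3.0000, 3.0000)
after link 3: o_3 = (0.6342, 6.5355, 4.5619)
after link 4: o_4 = (-1.9639, 6.5355, 3.0619)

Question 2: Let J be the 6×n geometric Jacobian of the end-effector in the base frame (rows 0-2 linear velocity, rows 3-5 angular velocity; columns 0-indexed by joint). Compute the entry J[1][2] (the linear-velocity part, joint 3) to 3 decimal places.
axis z_2 = (-0.8660,0.0000,-0.5000); lever o_n−o_2 = (-6.9639,3.5355,0.0619)
cross product → J_v[:, 2] = (1.7678,3.5355,-3.0619)
J_ω[:, 2] = z_2
entry J[1][2] = 3.5355

3.536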